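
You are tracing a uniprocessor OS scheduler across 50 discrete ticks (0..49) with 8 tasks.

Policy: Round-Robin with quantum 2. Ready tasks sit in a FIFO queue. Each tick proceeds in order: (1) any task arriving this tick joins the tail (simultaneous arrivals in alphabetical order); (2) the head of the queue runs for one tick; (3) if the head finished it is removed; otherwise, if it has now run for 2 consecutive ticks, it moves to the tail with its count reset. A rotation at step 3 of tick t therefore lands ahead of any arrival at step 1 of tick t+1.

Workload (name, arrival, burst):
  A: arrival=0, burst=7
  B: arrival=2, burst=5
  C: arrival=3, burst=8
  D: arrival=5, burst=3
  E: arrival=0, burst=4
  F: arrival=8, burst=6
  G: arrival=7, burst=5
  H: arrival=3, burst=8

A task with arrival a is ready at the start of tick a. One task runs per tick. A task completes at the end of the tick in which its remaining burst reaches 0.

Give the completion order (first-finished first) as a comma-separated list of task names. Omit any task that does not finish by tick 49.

t=0: queue=[A,E] q_used=0 → run A
t=1: queue=[A,E] q_used=1 → run A
t=2: queue=[E,A,B] q_used=0 → run E
t=3: queue=[E,A,B,C,H] q_used=1 → run E
t=4: queue=[A,B,C,H,E] q_used=0 → run A
t=5: queue=[A,B,C,H,E,D] q_used=1 → run A
t=6: queue=[B,C,H,E,D,A] q_used=0 → run B
t=7: queue=[B,C,H,E,D,A,G] q_used=1 → run B
t=8: queue=[C,H,E,D,A,G,B,F] q_used=0 → run C
t=9: queue=[C,H,E,D,A,G,B,F] q_used=1 → run C
t=10: queue=[H,E,D,A,G,B,F,C] q_used=0 → run H
t=11: queue=[H,E,D,A,G,B,F,C] q_used=1 → run H
t=12: queue=[E,D,A,G,B,F,C,H] q_used=0 → run E
t=13: queue=[E,D,A,G,B,F,C,H] q_used=1 → run E
t=14: queue=[D,A,G,B,F,C,H] q_used=0 → run D
t=15: queue=[D,A,G,B,F,C,H] q_used=1 → run D
t=16: queue=[A,G,B,F,C,H,D] q_used=0 → run A
t=17: queue=[A,G,B,F,C,H,D] q_used=1 → run A
t=18: queue=[G,B,F,C,H,D,A] q_used=0 → run G
t=19: queue=[G,B,F,C,H,D,A] q_used=1 → run G
t=20: queue=[B,F,C,H,D,A,G] q_used=0 → run B
t=21: queue=[B,F,C,H,D,A,G] q_used=1 → run B
t=22: queue=[F,C,H,D,A,G,B] q_used=0 → run F
t=23: queue=[F,C,H,D,A,G,B] q_used=1 → run F
t=24: queue=[C,H,D,A,G,B,F] q_used=0 → run C
t=25: queue=[C,H,D,A,G,B,F] q_used=1 → run C
t=26: queue=[H,D,A,G,B,F,C] q_used=0 → run H
t=27: queue=[H,D,A,G,B,F,C] q_used=1 → run H
t=28: queue=[D,A,G,B,F,C,H] q_used=0 → run D
t=29: queue=[A,G,B,F,C,H] q_used=0 → run A
t=30: queue=[G,B,F,C,H] q_used=0 → run G
t=31: queue=[G,B,F,C,H] q_used=1 → run G
t=32: queue=[B,F,C,H,G] q_used=0 → run B
t=33: queue=[F,C,H,G] q_used=0 → run F
t=34: queue=[F,C,H,G] q_used=1 → run F
t=35: queue=[C,H,G,F] q_used=0 → run C
t=36: queue=[C,H,G,F] q_used=1 → run C
t=37: queue=[H,G,F,C] q_used=0 → run H
t=38: queue=[H,G,F,C] q_used=1 → run H
t=39: queue=[G,F,C,H] q_used=0 → run G
t=40: queue=[F,C,H] q_used=0 → run F
t=41: queue=[F,C,H] q_used=1 → run F
t=42: queue=[C,H] q_used=0 → run C
t=43: queue=[C,H] q_used=1 → run C
t=44: queue=[H] q_used=0 → run H
t=45: queue=[H] q_used=1 → run H
t=46: (idle)
t=47: (idle)
t=48: (idle)
t=49: (idle)

completion order = E, D, A, B, G, F, C, H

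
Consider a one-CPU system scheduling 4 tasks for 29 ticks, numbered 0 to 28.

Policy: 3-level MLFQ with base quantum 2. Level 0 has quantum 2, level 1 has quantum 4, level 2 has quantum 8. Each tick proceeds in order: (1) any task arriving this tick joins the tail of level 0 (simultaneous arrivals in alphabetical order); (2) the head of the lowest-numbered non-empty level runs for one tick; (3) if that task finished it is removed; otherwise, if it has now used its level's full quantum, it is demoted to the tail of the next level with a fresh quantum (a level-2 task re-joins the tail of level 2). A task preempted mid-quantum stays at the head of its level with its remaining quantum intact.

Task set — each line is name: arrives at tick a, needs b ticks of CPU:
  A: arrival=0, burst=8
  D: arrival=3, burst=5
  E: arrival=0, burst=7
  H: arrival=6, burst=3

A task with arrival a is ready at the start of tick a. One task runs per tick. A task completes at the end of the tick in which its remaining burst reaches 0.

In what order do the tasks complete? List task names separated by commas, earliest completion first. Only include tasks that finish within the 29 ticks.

completion order = D, H, A, E

t=0: L0/L1/L2 = AE/-/- → run A
t=1: L0/L1/L2 = AE/-/- → run A
t=2: L0/L1/L2 = E/A/- → run E
t=3: L0/L1/L2 = ED/A/- → run E
t=4: L0/L1/L2 = D/AE/- → run D
t=5: L0/L1/L2 = D/AE/- → run D
t=6: L0/L1/L2 = H/AED/- → run H
t=7: L0/L1/L2 = H/AED/- → run H
t=8: L0/L1/L2 = -/AEDH/- → run A
t=9: L0/L1/L2 = -/AEDH/- → run A
t=10: L0/L1/L2 = -/AEDH/- → run A
t=11: L0/L1/L2 = -/AEDH/- → run A
t=12: L0/L1/L2 = -/EDH/A → run E
t=13: L0/L1/L2 = -/EDH/A → run E
t=14: L0/L1/L2 = -/EDH/A → run E
t=15: L0/L1/L2 = -/EDH/A → run E
t=16: L0/L1/L2 = -/DH/AE → run D
t=17: L0/L1/L2 = -/DH/AE → run D
t=18: L0/L1/L2 = -/DH/AE → run D
t=19: L0/L1/L2 = -/H/AE → run H
t=20: L0/L1/L2 = -/-/AE → run A
t=21: L0/L1/L2 = -/-/AE → run A
t=22: L0/L1/L2 = -/-/E → run E
t=23: (idle)
t=24: (idle)
t=25: (idle)
t=26: (idle)
t=27: (idle)
t=28: (idle)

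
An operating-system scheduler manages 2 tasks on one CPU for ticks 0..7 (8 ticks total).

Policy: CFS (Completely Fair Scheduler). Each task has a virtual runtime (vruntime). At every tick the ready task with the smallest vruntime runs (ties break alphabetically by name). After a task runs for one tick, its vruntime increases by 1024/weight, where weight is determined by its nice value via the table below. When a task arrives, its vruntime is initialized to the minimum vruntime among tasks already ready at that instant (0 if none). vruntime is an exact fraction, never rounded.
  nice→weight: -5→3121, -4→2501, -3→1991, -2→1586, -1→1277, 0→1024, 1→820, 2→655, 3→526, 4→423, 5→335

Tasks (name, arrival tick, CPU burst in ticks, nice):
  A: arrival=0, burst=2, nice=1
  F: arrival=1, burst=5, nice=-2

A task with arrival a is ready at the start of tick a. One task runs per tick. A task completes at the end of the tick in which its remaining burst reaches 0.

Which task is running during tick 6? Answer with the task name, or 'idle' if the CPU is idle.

t=0: vr[A=0] → run A
t=1: vr[A=256/205 F=256/205] → run A
t=2: vr[F=256/205] → run F
t=3: vr[F=307968/162565] → run F
t=4: vr[F=412928/162565] → run F
t=5: vr[F=517888/162565] → run F
t=6: vr[F=622848/162565] → run F
t=7: (idle)

running at tick 6 = F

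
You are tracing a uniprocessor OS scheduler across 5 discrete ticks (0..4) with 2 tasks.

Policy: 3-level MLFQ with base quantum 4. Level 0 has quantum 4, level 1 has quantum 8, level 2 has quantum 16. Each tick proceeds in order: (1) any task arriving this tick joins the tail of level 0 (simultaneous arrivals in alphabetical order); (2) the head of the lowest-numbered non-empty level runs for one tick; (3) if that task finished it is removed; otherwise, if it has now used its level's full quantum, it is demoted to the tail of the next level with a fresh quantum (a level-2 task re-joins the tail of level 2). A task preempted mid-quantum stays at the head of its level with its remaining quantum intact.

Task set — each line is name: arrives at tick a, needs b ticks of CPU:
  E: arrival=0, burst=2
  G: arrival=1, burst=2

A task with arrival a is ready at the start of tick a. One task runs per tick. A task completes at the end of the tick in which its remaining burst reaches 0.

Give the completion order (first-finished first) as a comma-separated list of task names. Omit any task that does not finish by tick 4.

t=0: L0/L1/L2 = E/-/- → run E
t=1: L0/L1/L2 = EG/-/- → run E
t=2: L0/L1/L2 = G/-/- → run G
t=3: L0/L1/L2 = G/-/- → run G
t=4: (idle)

completion order = E, G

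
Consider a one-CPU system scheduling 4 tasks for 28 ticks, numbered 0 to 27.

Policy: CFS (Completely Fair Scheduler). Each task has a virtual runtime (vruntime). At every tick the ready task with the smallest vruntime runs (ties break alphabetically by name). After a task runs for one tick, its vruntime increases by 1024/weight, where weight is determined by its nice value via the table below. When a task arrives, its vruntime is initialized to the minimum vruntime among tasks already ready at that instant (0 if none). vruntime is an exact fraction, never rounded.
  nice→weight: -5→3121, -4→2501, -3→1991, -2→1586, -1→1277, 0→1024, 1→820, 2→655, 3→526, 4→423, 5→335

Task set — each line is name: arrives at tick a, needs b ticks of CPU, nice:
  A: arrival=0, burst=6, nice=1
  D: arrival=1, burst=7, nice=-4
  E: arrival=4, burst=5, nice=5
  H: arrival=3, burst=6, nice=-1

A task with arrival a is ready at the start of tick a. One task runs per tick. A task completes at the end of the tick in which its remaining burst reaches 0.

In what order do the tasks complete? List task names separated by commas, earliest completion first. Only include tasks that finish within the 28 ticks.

t=0: vr[A=0] → run A
t=1: vr[A=256/205 D=256/205] → run A
t=2: vr[A=512/205 D=256/205] → run D
t=3: vr[A=512/205 D=20736/12505 H=20736/12505] → run D
t=4: vr[A=512/205 D=25856/12505 E=20736/12505 H=20736/12505] → run E
t=5: vr[A=512/205 D=25856/12505 E=3950336/837835 H=20736/12505] → run H
t=6: vr[A=512/205 D=25856/12505 E=3950336/837835 H=39284992/15968885] → run D
t=7: vr[A=512/205 D=30976/12505 E=3950336/837835 H=39284992/15968885] → run H
t=8: vr[A=512/205 D=30976/12505 E=3950336/837835 H=52090112/15968885] → run D
t=9: vr[A=512/205 D=36096/12505 E=3950336/837835 H=52090112/15968885] → run A
t=10: vr[A=768/205 D=36096/12505 E=3950336/837835 H=52090112/15968885] → run D
t=11: vr[A=768/205 D=41216/12505 E=3950336/837835 H=52090112/15968885] → run H
t=12: vr[A=768/205 D=41216/12505 E=3950336/837835 H=64895232/15968885] → run D
t=13: vr[A=768/205 D=46336/12505 E=3950336/837835 H=64895232/15968885] → run D
t=14: vr[A=768/205 E=3950336/837835 H=64895232/15968885] → run A
t=15: vr[A=1024/205 E=3950336/837835 H=64895232/15968885] → run H
t=16: vr[A=1024/205 E=3950336/837835 H=77700352/15968885] → run E
t=17: vr[A=1024/205 E=1302272/167567 H=77700352/15968885] → run H
t=18: vr[A=1024/205 E=1302272/167567 H=90505472/15968885] → run A
t=19: vr[A=256/41 E=1302272/167567 H=90505472/15968885] → run H
t=20: vr[A=256/41 E=1302272/167567] → run A
t=21: vr[E=1302272/167567] → run E
t=22: vr[E=9072384/837835] → run E
t=23: vr[E=11633408/837835] → run E
t=24: (idle)
t=25: (idle)
t=26: (idle)
t=27: (idle)

completion order = D, H, A, E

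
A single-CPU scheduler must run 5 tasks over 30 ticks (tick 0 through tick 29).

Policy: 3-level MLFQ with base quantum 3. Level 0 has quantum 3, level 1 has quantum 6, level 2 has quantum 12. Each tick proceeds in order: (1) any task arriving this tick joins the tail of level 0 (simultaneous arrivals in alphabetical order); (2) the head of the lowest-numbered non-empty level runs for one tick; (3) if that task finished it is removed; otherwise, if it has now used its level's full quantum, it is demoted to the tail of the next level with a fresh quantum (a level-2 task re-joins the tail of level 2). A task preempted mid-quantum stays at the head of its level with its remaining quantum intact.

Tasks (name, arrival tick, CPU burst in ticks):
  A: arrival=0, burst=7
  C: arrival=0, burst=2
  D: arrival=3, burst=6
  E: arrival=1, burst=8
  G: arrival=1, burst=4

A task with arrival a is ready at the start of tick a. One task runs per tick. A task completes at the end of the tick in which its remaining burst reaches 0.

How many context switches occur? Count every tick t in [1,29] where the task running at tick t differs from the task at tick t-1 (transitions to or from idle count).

context switches = 9

t=0: L0/L1/L2 = AC/-/- → run A
t=1: L0/L1/L2 = ACEG/-/- → run A
t=2: L0/L1/L2 = ACEG/-/- → run A
t=3: L0/L1/L2 = CEGD/A/- → run C
t=4: L0/L1/L2 = CEGD/A/- → run C
t=5: L0/L1/L2 = EGD/A/- → run E
t=6: L0/L1/L2 = EGD/A/- → run E
t=7: L0/L1/L2 = EGD/A/- → run E
t=8: L0/L1/L2 = GD/AE/- → run G
t=9: L0/L1/L2 = GD/AE/- → run G
t=10: L0/L1/L2 = GD/AE/- → run G
t=11: L0/L1/L2 = D/AEG/- → run D
t=12: L0/L1/L2 = D/AEG/- → run D
t=13: L0/L1/L2 = D/AEG/- → run D
t=14: L0/L1/L2 = -/AEGD/- → run A
t=15: L0/L1/L2 = -/AEGD/- → run A
t=16: L0/L1/L2 = -/AEGD/- → run A
t=17: L0/L1/L2 = -/AEGD/- → run A
t=18: L0/L1/L2 = -/EGD/- → run E
t=19: L0/L1/L2 = -/EGD/- → run E
t=20: L0/L1/L2 = -/EGD/- → run E
t=21: L0/L1/L2 = -/EGD/- → run E
t=22: L0/L1/L2 = -/EGD/- → run E
t=23: L0/L1/L2 = -/GD/- → run G
t=24: L0/L1/L2 = -/D/- → run D
t=25: L0/L1/L2 = -/D/- → run D
t=26: L0/L1/L2 = -/D/- → run D
t=27: (idle)
t=28: (idle)
t=29: (idle)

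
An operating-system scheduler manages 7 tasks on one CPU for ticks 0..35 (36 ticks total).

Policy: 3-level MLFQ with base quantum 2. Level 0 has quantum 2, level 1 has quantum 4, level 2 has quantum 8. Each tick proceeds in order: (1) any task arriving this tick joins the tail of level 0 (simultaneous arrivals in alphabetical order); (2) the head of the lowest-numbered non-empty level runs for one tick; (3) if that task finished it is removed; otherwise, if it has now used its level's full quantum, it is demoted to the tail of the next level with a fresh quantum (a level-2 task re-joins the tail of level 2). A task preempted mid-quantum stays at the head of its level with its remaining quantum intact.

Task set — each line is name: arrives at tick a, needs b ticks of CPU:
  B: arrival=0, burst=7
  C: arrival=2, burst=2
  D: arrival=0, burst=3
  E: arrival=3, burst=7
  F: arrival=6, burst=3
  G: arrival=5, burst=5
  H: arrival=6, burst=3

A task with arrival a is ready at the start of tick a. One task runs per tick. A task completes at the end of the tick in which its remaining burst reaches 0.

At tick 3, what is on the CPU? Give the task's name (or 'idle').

running at tick 3 = D

t=0: L0/L1/L2 = BD/-/- → run B
t=1: L0/L1/L2 = BD/-/- → run B
t=2: L0/L1/L2 = DC/B/- → run D
t=3: L0/L1/L2 = DCE/B/- → run D
t=4: L0/L1/L2 = CE/BD/- → run C
t=5: L0/L1/L2 = CEG/BD/- → run C
t=6: L0/L1/L2 = EGFH/BD/- → run E
t=7: L0/L1/L2 = EGFH/BD/- → run E
t=8: L0/L1/L2 = GFH/BDE/- → run G
t=9: L0/L1/L2 = GFH/BDE/- → run G
t=10: L0/L1/L2 = FH/BDEG/- → run F
t=11: L0/L1/L2 = FH/BDEG/- → run F
t=12: L0/L1/L2 = H/BDEGF/- → run H
t=13: L0/L1/L2 = H/BDEGF/- → run H
t=14: L0/L1/L2 = -/BDEGFH/- → run B
t=15: L0/L1/L2 = -/BDEGFH/- → run B
t=16: L0/L1/L2 = -/BDEGFH/- → run B
t=17: L0/L1/L2 = -/BDEGFH/- → run B
t=18: L0/L1/L2 = -/DEGFH/B → run D
t=19: L0/L1/L2 = -/EGFH/B → run E
t=20: L0/L1/L2 = -/EGFH/B → run E
t=21: L0/L1/L2 = -/EGFH/B → run E
t=22: L0/L1/L2 = -/EGFH/B → run E
t=23: L0/L1/L2 = -/GFH/BE → run G
t=24: L0/L1/L2 = -/GFH/BE → run G
t=25: L0/L1/L2 = -/GFH/BE → run G
t=26: L0/L1/L2 = -/FH/BE → run F
t=27: L0/L1/L2 = -/H/BE → run H
t=28: L0/L1/L2 = -/-/BE → run B
t=29: L0/L1/L2 = -/-/E → run E
t=30: (idle)
t=31: (idle)
t=32: (idle)
t=33: (idle)
t=34: (idle)
t=35: (idle)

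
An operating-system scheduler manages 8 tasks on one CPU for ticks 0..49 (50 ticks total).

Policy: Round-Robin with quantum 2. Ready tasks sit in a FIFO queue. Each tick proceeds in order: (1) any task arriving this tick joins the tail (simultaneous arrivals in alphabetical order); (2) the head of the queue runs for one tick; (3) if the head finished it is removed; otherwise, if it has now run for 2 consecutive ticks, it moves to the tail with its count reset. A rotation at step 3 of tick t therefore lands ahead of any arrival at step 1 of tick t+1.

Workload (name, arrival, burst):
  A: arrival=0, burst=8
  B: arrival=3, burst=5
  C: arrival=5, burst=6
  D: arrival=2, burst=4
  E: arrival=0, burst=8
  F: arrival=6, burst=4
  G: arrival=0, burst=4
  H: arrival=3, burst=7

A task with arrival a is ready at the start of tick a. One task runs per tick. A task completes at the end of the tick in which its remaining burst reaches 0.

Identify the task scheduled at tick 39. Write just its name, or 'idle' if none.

running at tick 39 = H

t=0: queue=[A,E,G] q_used=0 → run A
t=1: queue=[A,E,G] q_used=1 → run A
t=2: queue=[E,G,A,D] q_used=0 → run E
t=3: queue=[E,G,A,D,B,H] q_used=1 → run E
t=4: queue=[G,A,D,B,H,E] q_used=0 → run G
t=5: queue=[G,A,D,B,H,E,C] q_used=1 → run G
t=6: queue=[A,D,B,H,E,C,G,F] q_used=0 → run A
t=7: queue=[A,D,B,H,E,C,G,F] q_used=1 → run A
t=8: queue=[D,B,H,E,C,G,F,A] q_used=0 → run D
t=9: queue=[D,B,H,E,C,G,F,A] q_used=1 → run D
t=10: queue=[B,H,E,C,G,F,A,D] q_used=0 → run B
t=11: queue=[B,H,E,C,G,F,A,D] q_used=1 → run B
t=12: queue=[H,E,C,G,F,A,D,B] q_used=0 → run H
t=13: queue=[H,E,C,G,F,A,D,B] q_used=1 → run H
t=14: queue=[E,C,G,F,A,D,B,H] q_used=0 → run E
t=15: queue=[E,C,G,F,A,D,B,H] q_used=1 → run E
t=16: queue=[C,G,F,A,D,B,H,E] q_used=0 → run C
t=17: queue=[C,G,F,A,D,B,H,E] q_used=1 → run C
t=18: queue=[G,F,A,D,B,H,E,C] q_used=0 → run G
t=19: queue=[G,F,A,D,B,H,E,C] q_used=1 → run G
t=20: queue=[F,A,D,B,H,E,C] q_used=0 → run F
t=21: queue=[F,A,D,B,H,E,C] q_used=1 → run F
t=22: queue=[A,D,B,H,E,C,F] q_used=0 → run A
t=23: queue=[A,D,B,H,E,C,F] q_used=1 → run A
t=24: queue=[D,B,H,E,C,F,A] q_used=0 → run D
t=25: queue=[D,B,H,E,C,F,A] q_used=1 → run D
t=26: queue=[B,H,E,C,F,A] q_used=0 → run B
t=27: queue=[B,H,E,C,F,A] q_used=1 → run B
t=28: queue=[H,E,C,F,A,B] q_used=0 → run H
t=29: queue=[H,E,C,F,A,B] q_used=1 → run H
t=30: queue=[E,C,F,A,B,H] q_used=0 → run E
t=31: queue=[E,C,F,A,B,H] q_used=1 → run E
t=32: queue=[C,F,A,B,H,E] q_used=0 → run C
t=33: queue=[C,F,A,B,H,E] q_used=1 → run C
t=34: queue=[F,A,B,H,E,C] q_used=0 → run F
t=35: queue=[F,A,B,H,E,C] q_used=1 → run F
t=36: queue=[A,B,H,E,C] q_used=0 → run A
t=37: queue=[A,B,H,E,C] q_used=1 → run A
t=38: queue=[B,H,E,C] q_used=0 → run B
t=39: queue=[H,E,C] q_used=0 → run H
t=40: queue=[H,E,C] q_used=1 → run H
t=41: queue=[E,C,H] q_used=0 → run E
t=42: queue=[E,C,H] q_used=1 → run E
t=43: queue=[C,H] q_used=0 → run C
t=44: queue=[C,H] q_used=1 → run C
t=45: queue=[H] q_used=0 → run H
t=46: (idle)
t=47: (idle)
t=48: (idle)
t=49: (idle)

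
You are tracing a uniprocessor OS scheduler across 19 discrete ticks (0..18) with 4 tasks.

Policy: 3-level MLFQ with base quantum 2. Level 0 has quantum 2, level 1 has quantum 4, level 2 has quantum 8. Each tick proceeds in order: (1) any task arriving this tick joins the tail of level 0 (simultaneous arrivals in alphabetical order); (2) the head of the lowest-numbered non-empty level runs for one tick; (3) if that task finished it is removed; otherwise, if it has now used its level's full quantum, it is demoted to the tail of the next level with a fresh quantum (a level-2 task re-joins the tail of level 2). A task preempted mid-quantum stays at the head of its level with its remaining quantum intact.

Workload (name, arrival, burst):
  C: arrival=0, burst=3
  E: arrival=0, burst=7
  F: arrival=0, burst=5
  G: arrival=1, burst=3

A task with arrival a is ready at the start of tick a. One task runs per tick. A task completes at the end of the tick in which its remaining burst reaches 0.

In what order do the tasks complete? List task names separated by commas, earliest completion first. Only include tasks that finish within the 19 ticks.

t=0: L0/L1/L2 = CEF/-/- → run C
t=1: L0/L1/L2 = CEFG/-/- → run C
t=2: L0/L1/L2 = EFG/C/- → run E
t=3: L0/L1/L2 = EFG/C/- → run E
t=4: L0/L1/L2 = FG/CE/- → run F
t=5: L0/L1/L2 = FG/CE/- → run F
t=6: L0/L1/L2 = G/CEF/- → run G
t=7: L0/L1/L2 = G/CEF/- → run G
t=8: L0/L1/L2 = -/CEFG/- → run C
t=9: L0/L1/L2 = -/EFG/- → run E
t=10: L0/L1/L2 = -/EFG/- → run E
t=11: L0/L1/L2 = -/EFG/- → run E
t=12: L0/L1/L2 = -/EFG/- → run E
t=13: L0/L1/L2 = -/FG/E → run F
t=14: L0/L1/L2 = -/FG/E → run F
t=15: L0/L1/L2 = -/FG/E → run F
t=16: L0/L1/L2 = -/G/E → run G
t=17: L0/L1/L2 = -/-/E → run E
t=18: (idle)

completion order = C, F, G, E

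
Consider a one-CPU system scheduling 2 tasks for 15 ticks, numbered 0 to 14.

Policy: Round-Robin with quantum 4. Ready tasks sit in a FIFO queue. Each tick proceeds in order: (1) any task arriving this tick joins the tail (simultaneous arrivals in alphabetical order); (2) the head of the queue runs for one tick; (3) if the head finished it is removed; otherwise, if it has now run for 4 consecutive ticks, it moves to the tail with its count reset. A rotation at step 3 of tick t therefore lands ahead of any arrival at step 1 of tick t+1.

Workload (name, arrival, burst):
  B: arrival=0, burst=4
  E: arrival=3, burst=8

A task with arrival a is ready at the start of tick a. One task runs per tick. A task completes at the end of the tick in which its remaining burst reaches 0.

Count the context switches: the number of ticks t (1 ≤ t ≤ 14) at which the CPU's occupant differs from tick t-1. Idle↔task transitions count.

t=0: queue=[B] q_used=0 → run B
t=1: queue=[B] q_used=1 → run B
t=2: queue=[B] q_used=2 → run B
t=3: queue=[B,E] q_used=3 → run B
t=4: queue=[E] q_used=0 → run E
t=5: queue=[E] q_used=1 → run E
t=6: queue=[E] q_used=2 → run E
t=7: queue=[E] q_used=3 → run E
t=8: queue=[E] q_used=0 → run E
t=9: queue=[E] q_used=1 → run E
t=10: queue=[E] q_used=2 → run E
t=11: queue=[E] q_used=3 → run E
t=12: (idle)
t=13: (idle)
t=14: (idle)

context switches = 2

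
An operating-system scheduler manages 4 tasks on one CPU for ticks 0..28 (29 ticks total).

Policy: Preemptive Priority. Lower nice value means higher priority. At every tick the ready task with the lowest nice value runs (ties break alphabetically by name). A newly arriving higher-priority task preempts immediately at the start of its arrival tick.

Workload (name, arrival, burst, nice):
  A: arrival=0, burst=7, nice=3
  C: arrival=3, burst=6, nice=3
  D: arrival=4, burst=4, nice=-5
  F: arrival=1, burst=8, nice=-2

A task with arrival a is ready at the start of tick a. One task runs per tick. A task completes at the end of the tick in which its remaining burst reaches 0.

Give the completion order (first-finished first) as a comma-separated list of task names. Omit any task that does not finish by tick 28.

completion order = D, F, A, C

t=0: ready={A} → run A
t=1: ready={A,F} → run F
t=2: ready={A,F} → run F
t=3: ready={A,C,F} → run F
t=4: ready={A,C,D,F} → run D
t=5: ready={A,C,D,F} → run D
t=6: ready={A,C,D,F} → run D
t=7: ready={A,C,D,F} → run D
t=8: ready={A,C,F} → run F
t=9: ready={A,C,F} → run F
t=10: ready={A,C,F} → run F
t=11: ready={A,C,F} → run F
t=12: ready={A,C,F} → run F
t=13: ready={A,C} → run A
t=14: ready={A,C} → run A
t=15: ready={A,C} → run A
t=16: ready={A,C} → run A
t=17: ready={A,C} → run A
t=18: ready={A,C} → run A
t=19: ready={C} → run C
t=20: ready={C} → run C
t=21: ready={C} → run C
t=22: ready={C} → run C
t=23: ready={C} → run C
t=24: ready={C} → run C
t=25: (idle)
t=26: (idle)
t=27: (idle)
t=28: (idle)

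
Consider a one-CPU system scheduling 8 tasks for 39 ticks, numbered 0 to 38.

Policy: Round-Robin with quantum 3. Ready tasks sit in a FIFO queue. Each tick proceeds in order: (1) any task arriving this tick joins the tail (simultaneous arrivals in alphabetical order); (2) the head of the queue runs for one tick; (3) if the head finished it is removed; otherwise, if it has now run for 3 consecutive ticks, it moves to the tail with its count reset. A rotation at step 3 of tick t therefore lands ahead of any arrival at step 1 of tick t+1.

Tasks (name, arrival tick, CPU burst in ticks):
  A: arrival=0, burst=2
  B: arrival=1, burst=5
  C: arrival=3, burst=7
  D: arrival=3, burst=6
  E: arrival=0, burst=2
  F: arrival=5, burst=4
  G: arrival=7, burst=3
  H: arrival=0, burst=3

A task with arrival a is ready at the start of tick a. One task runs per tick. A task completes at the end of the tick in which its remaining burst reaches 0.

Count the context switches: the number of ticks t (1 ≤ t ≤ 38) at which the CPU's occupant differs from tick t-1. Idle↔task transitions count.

t=0: queue=[A,E,H] q_used=0 → run A
t=1: queue=[A,E,H,B] q_used=1 → run A
t=2: queue=[E,H,B] q_used=0 → run E
t=3: queue=[E,H,B,C,D] q_used=1 → run E
t=4: queue=[H,B,C,D] q_used=0 → run H
t=5: queue=[H,B,C,D,F] q_used=1 → run H
t=6: queue=[H,B,C,D,F] q_used=2 → run H
t=7: queue=[B,C,D,F,G] q_used=0 → run B
t=8: queue=[B,C,D,F,G] q_used=1 → run B
t=9: queue=[B,C,D,F,G] q_used=2 → run B
t=10: queue=[C,D,F,G,B] q_used=0 → run C
t=11: queue=[C,D,F,G,B] q_used=1 → run C
t=12: queue=[C,D,F,G,B] q_used=2 → run C
t=13: queue=[D,F,G,B,C] q_used=0 → run D
t=14: queue=[D,F,G,B,C] q_used=1 → run D
t=15: queue=[D,F,G,B,C] q_used=2 → run D
t=16: queue=[F,G,B,C,D] q_used=0 → run F
t=17: queue=[F,G,B,C,D] q_used=1 → run F
t=18: queue=[F,G,B,C,D] q_used=2 → run F
t=19: queue=[G,B,C,D,F] q_used=0 → run G
t=20: queue=[G,B,C,D,F] q_used=1 → run G
t=21: queue=[G,B,C,D,F] q_used=2 → run G
t=22: queue=[B,C,D,F] q_used=0 → run B
t=23: queue=[B,C,D,F] q_used=1 → run B
t=24: queue=[C,D,F] q_used=0 → run C
t=25: queue=[C,D,F] q_used=1 → run C
t=26: queue=[C,D,F] q_used=2 → run C
t=27: queue=[D,F,C] q_used=0 → run D
t=28: queue=[D,F,C] q_used=1 → run D
t=29: queue=[D,F,C] q_used=2 → run D
t=30: queue=[F,C] q_used=0 → run F
t=31: queue=[C] q_used=0 → run C
t=32: (idle)
t=33: (idle)
t=34: (idle)
t=35: (idle)
t=36: (idle)
t=37: (idle)
t=38: (idle)

context switches = 13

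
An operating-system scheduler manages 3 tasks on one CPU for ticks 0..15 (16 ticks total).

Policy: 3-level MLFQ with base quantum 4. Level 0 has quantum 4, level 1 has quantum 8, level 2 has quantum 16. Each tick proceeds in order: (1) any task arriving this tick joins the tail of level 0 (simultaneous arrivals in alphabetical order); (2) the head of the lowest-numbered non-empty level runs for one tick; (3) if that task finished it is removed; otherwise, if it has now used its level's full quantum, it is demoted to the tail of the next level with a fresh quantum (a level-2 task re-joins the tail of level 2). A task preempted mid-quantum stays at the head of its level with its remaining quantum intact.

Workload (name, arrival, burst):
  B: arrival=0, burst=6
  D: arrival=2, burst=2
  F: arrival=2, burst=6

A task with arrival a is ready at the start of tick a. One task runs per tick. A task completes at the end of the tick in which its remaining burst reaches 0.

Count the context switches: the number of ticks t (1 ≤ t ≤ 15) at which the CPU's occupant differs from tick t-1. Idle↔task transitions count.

context switches = 5

t=0: L0/L1/L2 = B/-/- → run B
t=1: L0/L1/L2 = B/-/- → run B
t=2: L0/L1/L2 = BDF/-/- → run B
t=3: L0/L1/L2 = BDF/-/- → run B
t=4: L0/L1/L2 = DF/B/- → run D
t=5: L0/L1/L2 = DF/B/- → run D
t=6: L0/L1/L2 = F/B/- → run F
t=7: L0/L1/L2 = F/B/- → run F
t=8: L0/L1/L2 = F/B/- → run F
t=9: L0/L1/L2 = F/B/- → run F
t=10: L0/L1/L2 = -/BF/- → run B
t=11: L0/L1/L2 = -/BF/- → run B
t=12: L0/L1/L2 = -/F/- → run F
t=13: L0/L1/L2 = -/F/- → run F
t=14: (idle)
t=15: (idle)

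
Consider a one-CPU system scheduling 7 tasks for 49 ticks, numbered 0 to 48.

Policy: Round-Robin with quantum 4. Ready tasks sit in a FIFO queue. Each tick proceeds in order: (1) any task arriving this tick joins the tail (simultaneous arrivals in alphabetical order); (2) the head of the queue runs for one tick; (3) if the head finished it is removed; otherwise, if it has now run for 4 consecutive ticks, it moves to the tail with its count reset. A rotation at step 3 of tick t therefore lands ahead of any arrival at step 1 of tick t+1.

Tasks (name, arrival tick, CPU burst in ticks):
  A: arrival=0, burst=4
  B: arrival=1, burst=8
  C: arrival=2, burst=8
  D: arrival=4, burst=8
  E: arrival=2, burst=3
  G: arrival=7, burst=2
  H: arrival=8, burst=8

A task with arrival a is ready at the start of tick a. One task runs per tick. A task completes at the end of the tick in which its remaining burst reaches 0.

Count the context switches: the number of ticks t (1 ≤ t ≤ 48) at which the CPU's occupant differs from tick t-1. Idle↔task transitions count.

t=0: queue=[A] q_used=0 → run A
t=1: queue=[A,B] q_used=1 → run A
t=2: queue=[A,B,C,E] q_used=2 → run A
t=3: queue=[A,B,C,E] q_used=3 → run A
t=4: queue=[B,C,E,D] q_used=0 → run B
t=5: queue=[B,C,E,D] q_used=1 → run B
t=6: queue=[B,C,E,D] q_used=2 → run B
t=7: queue=[B,C,E,D,G] q_used=3 → run B
t=8: queue=[C,E,D,G,B,H] q_used=0 → run C
t=9: queue=[C,E,D,G,B,H] q_used=1 → run C
t=10: queue=[C,E,D,G,B,H] q_used=2 → run C
t=11: queue=[C,E,D,G,B,H] q_used=3 → run C
t=12: queue=[E,D,G,B,H,C] q_used=0 → run E
t=13: queue=[E,D,G,B,H,C] q_used=1 → run E
t=14: queue=[E,D,G,B,H,C] q_used=2 → run E
t=15: queue=[D,G,B,H,C] q_used=0 → run D
t=16: queue=[D,G,B,H,C] q_used=1 → run D
t=17: queue=[D,G,B,H,C] q_used=2 → run D
t=18: queue=[D,G,B,H,C] q_used=3 → run D
t=19: queue=[G,B,H,C,D] q_used=0 → run G
t=20: queue=[G,B,H,C,D] q_used=1 → run G
t=21: queue=[B,H,C,D] q_used=0 → run B
t=22: queue=[B,H,C,D] q_used=1 → run B
t=23: queue=[B,H,C,D] q_used=2 → run B
t=24: queue=[B,H,C,D] q_used=3 → run B
t=25: queue=[H,C,D] q_used=0 → run H
t=26: queue=[H,C,D] q_used=1 → run H
t=27: queue=[H,C,D] q_used=2 → run H
t=28: queue=[H,C,D] q_used=3 → run H
t=29: queue=[C,D,H] q_used=0 → run C
t=30: queue=[C,D,H] q_used=1 → run C
t=31: queue=[C,D,H] q_used=2 → run C
t=32: queue=[C,D,H] q_used=3 → run C
t=33: queue=[D,H] q_used=0 → run D
t=34: queue=[D,H] q_used=1 → run D
t=35: queue=[D,H] q_used=2 → run D
t=36: queue=[D,H] q_used=3 → run D
t=37: queue=[H] q_used=0 → run H
t=38: queue=[H] q_used=1 → run H
t=39: queue=[H] q_used=2 → run H
t=40: queue=[H] q_used=3 → run H
t=41: (idle)
t=42: (idle)
t=43: (idle)
t=44: (idle)
t=45: (idle)
t=46: (idle)
t=47: (idle)
t=48: (idle)

context switches = 11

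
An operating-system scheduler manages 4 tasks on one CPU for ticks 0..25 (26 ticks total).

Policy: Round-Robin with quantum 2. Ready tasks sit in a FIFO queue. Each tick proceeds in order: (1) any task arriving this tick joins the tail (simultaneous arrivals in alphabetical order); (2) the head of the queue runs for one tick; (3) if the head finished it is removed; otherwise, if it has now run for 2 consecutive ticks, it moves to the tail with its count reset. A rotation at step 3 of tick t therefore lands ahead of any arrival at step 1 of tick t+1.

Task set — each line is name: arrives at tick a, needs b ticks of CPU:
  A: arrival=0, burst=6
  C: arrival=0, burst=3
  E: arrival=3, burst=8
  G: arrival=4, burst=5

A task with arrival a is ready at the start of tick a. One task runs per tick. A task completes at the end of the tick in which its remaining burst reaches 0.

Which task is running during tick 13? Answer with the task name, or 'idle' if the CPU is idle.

running at tick 13 = E

t=0: queue=[A,C] q_used=0 → run A
t=1: queue=[A,C] q_used=1 → run A
t=2: queue=[C,A] q_used=0 → run C
t=3: queue=[C,A,E] q_used=1 → run C
t=4: queue=[A,E,C,G] q_used=0 → run A
t=5: queue=[A,E,C,G] q_used=1 → run A
t=6: queue=[E,C,G,A] q_used=0 → run E
t=7: queue=[E,C,G,A] q_used=1 → run E
t=8: queue=[C,G,A,E] q_used=0 → run C
t=9: queue=[G,A,E] q_used=0 → run G
t=10: queue=[G,A,E] q_used=1 → run G
t=11: queue=[A,E,G] q_used=0 → run A
t=12: queue=[A,E,G] q_used=1 → run A
t=13: queue=[E,G] q_used=0 → run E
t=14: queue=[E,G] q_used=1 → run E
t=15: queue=[G,E] q_used=0 → run G
t=16: queue=[G,E] q_used=1 → run G
t=17: queue=[E,G] q_used=0 → run E
t=18: queue=[E,G] q_used=1 → run E
t=19: queue=[G,E] q_used=0 → run G
t=20: queue=[E] q_used=0 → run E
t=21: queue=[E] q_used=1 → run E
t=22: (idle)
t=23: (idle)
t=24: (idle)
t=25: (idle)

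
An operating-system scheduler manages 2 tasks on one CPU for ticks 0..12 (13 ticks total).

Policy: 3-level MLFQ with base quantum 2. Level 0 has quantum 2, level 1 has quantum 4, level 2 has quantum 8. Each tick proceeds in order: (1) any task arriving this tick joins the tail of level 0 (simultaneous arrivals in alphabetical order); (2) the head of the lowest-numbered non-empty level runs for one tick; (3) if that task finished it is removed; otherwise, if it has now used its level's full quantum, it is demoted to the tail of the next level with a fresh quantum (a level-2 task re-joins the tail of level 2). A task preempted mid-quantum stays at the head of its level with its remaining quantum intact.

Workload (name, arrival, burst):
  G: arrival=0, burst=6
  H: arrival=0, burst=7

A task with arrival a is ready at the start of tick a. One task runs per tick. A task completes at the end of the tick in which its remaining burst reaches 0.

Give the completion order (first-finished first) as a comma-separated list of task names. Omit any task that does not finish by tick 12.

completion order = G, H

t=0: L0/L1/L2 = GH/-/- → run G
t=1: L0/L1/L2 = GH/-/- → run G
t=2: L0/L1/L2 = H/G/- → run H
t=3: L0/L1/L2 = H/G/- → run H
t=4: L0/L1/L2 = -/GH/- → run G
t=5: L0/L1/L2 = -/GH/- → run G
t=6: L0/L1/L2 = -/GH/- → run G
t=7: L0/L1/L2 = -/GH/- → run G
t=8: L0/L1/L2 = -/H/- → run H
t=9: L0/L1/L2 = -/H/- → run H
t=10: L0/L1/L2 = -/H/- → run H
t=11: L0/L1/L2 = -/H/- → run H
t=12: L0/L1/L2 = -/-/H → run H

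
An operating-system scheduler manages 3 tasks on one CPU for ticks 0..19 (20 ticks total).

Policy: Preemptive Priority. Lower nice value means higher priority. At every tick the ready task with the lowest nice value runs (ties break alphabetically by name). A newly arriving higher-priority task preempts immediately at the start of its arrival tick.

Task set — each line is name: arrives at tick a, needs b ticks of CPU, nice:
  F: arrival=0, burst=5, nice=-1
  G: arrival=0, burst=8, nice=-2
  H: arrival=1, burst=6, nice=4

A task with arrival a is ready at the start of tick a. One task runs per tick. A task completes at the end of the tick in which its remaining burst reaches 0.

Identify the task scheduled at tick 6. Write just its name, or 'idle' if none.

t=0: ready={F,G} → run G
t=1: ready={F,G,H} → run G
t=2: ready={F,G,H} → run G
t=3: ready={F,G,H} → run G
t=4: ready={F,G,H} → run G
t=5: ready={F,G,H} → run G
t=6: ready={F,G,H} → run G
t=7: ready={F,G,H} → run G
t=8: ready={F,H} → run F
t=9: ready={F,H} → run F
t=10: ready={F,H} → run F
t=11: ready={F,H} → run F
t=12: ready={F,H} → run F
t=13: ready={H} → run H
t=14: ready={H} → run H
t=15: ready={H} → run H
t=16: ready={H} → run H
t=17: ready={H} → run H
t=18: ready={H} → run H
t=19: (idle)

running at tick 6 = G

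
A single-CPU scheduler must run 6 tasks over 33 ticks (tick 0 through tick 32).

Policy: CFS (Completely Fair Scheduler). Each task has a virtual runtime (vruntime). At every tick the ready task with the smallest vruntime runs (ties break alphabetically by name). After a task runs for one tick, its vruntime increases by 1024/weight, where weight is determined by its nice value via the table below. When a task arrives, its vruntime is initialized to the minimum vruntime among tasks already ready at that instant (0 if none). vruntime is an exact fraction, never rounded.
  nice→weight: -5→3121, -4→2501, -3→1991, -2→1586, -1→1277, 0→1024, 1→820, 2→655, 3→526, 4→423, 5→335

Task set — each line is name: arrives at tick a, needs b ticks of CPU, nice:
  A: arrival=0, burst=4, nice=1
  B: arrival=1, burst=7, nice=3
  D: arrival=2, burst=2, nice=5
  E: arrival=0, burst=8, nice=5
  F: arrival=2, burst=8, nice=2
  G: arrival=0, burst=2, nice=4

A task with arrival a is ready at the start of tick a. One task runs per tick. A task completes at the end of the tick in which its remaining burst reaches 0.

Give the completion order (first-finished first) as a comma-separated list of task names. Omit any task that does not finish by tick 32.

completion order = G, D, A, F, B, E

t=0: vr[A=0 E=0 G=0] → run A
t=1: vr[A=256/205 B=0 E=0 G=0] → run B
t=2: vr[A=256/205 B=512/263 D=0 E=0 F=0 G=0] → run D
t=3: vr[A=256/205 B=512/263 D=1024/335 E=0 F=0 G=0] → run E
t=4: vr[A=256/205 B=512/263 D=1024/335 E=1024/335 F=0 G=0] → run F
t=5: vr[A=256/205 B=512/263 D=1024/335 E=1024/335 F=1024/655 G=0] → run G
t=6: vr[A=256/205 B=512/263 D=1024/335 E=1024/335 F=1024/655 G=1024/423] → run A
t=7: vr[A=512/205 B=512/263 D=1024/335 E=1024/335 F=1024/655 G=1024/423] → run F
t=8: vr[A=512/205 B=512/263 D=1024/335 E=1024/335 F=2048/655 G=1024/423] → run B
t=9: vr[A=512/205 B=1024/263 D=1024/335 E=1024/335 F=2048/655 G=1024/423] → run G
t=10: vr[A=512/205 B=1024/263 D=1024/335 E=1024/335 F=2048/655] → run A
t=11: vr[A=768/205 B=1024/263 D=1024/335 E=1024/335 F=2048/655] → run D
t=12: vr[A=768/205 B=1024/263 E=1024/335 F=2048/655] → run E
t=13: vr[A=768/205 B=1024/263 E=2048/335 F=2048/655] → run F
t=14: vr[A=768/205 B=1024/263 E=2048/335 F=3072/655] → run A
t=15: vr[B=1024/263 E=2048/335 F=3072/655] → run B
t=16: vr[B=1536/263 E=2048/335 F=3072/655] → run F
t=17: vr[B=1536/263 E=2048/335 F=4096/655] → run B
t=18: vr[B=2048/263 E=2048/335 F=4096/655] → run E
t=19: vr[B=2048/263 E=3072/335 F=4096/655] → run F
t=20: vr[B=2048/263 E=3072/335 F=1024/131] → run B
t=21: vr[B=2560/263 E=3072/335 F=1024/131] → run F
t=22: vr[B=2560/263 E=3072/335 F=6144/655] → run E
t=23: vr[B=2560/263 E=4096/335 F=6144/655] → run F
t=24: vr[B=2560/263 E=4096/335 F=7168/655] → run B
t=25: vr[B=3072/263 E=4096/335 F=7168/655] → run F
t=26: vr[B=3072/263 E=4096/335] → run B
t=27: vr[E=4096/335] → run E
t=28: vr[E=1024/67] → run E
t=29: vr[E=6144/335] → run E
t=30: vr[E=7168/335] → run E
t=31: (idle)
t=32: (idle)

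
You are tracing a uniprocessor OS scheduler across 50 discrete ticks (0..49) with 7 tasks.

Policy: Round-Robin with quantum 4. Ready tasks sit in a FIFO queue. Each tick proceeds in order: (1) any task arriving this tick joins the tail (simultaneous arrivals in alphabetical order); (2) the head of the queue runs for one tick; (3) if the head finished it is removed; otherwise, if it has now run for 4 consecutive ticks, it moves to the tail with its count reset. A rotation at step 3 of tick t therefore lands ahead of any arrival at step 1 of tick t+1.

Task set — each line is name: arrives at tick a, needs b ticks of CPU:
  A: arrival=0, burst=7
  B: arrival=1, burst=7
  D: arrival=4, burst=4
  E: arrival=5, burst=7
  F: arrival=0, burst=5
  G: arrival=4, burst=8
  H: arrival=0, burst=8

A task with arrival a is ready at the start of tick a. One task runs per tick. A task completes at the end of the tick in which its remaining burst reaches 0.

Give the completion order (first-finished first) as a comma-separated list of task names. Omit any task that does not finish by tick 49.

t=0: queue=[A,F,H] q_used=0 → run A
t=1: queue=[A,F,H,B] q_used=1 → run A
t=2: queue=[A,F,H,B] q_used=2 → run A
t=3: queue=[A,F,H,B] q_used=3 → run A
t=4: queue=[F,H,B,A,D,G] q_used=0 → run F
t=5: queue=[F,H,B,A,D,G,E] q_used=1 → run F
t=6: queue=[F,H,B,A,D,G,E] q_used=2 → run F
t=7: queue=[F,H,B,A,D,G,E] q_used=3 → run F
t=8: queue=[H,B,A,D,G,E,F] q_used=0 → run H
t=9: queue=[H,B,A,D,G,E,F] q_used=1 → run H
t=10: queue=[H,B,A,D,G,E,F] q_used=2 → run H
t=11: queue=[H,B,A,D,G,E,F] q_used=3 → run H
t=12: queue=[B,A,D,G,E,F,H] q_used=0 → run B
t=13: queue=[B,A,D,G,E,F,H] q_used=1 → run B
t=14: queue=[B,A,D,G,E,F,H] q_used=2 → run B
t=15: queue=[B,A,D,G,E,F,H] q_used=3 → run B
t=16: queue=[A,D,G,E,F,H,B] q_used=0 → run A
t=17: queue=[A,D,G,E,F,H,B] q_used=1 → run A
t=18: queue=[A,D,G,E,F,H,B] q_used=2 → run A
t=19: queue=[D,G,E,F,H,B] q_used=0 → run D
t=20: queue=[D,G,E,F,H,B] q_used=1 → run D
t=21: queue=[D,G,E,F,H,B] q_used=2 → run D
t=22: queue=[D,G,E,F,H,B] q_used=3 → run D
t=23: queue=[G,E,F,H,B] q_used=0 → run G
t=24: queue=[G,E,F,H,B] q_used=1 → run G
t=25: queue=[G,E,F,H,B] q_used=2 → run G
t=26: queue=[G,E,F,H,B] q_used=3 → run G
t=27: queue=[E,F,H,B,G] q_used=0 → run E
t=28: queue=[E,F,H,B,G] q_used=1 → run E
t=29: queue=[E,F,H,B,G] q_used=2 → run E
t=30: queue=[E,F,H,B,G] q_used=3 → run E
t=31: queue=[F,H,B,G,E] q_used=0 → run F
t=32: queue=[H,B,G,E] q_used=0 → run H
t=33: queue=[H,B,G,E] q_used=1 → run H
t=34: queue=[H,B,G,E] q_used=2 → run H
t=35: queue=[H,B,G,E] q_used=3 → run H
t=36: queue=[B,G,E] q_used=0 → run B
t=37: queue=[B,G,E] q_used=1 → run B
t=38: queue=[B,G,E] q_used=2 → run B
t=39: queue=[G,E] q_used=0 → run G
t=40: queue=[G,E] q_used=1 → run G
t=41: queue=[G,E] q_used=2 → run G
t=42: queue=[G,E] q_used=3 → run G
t=43: queue=[E] q_used=0 → run E
t=44: queue=[E] q_used=1 → run E
t=45: queue=[E] q_used=2 → run E
t=46: (idle)
t=47: (idle)
t=48: (idle)
t=49: (idle)

completion order = A, D, F, H, B, G, E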